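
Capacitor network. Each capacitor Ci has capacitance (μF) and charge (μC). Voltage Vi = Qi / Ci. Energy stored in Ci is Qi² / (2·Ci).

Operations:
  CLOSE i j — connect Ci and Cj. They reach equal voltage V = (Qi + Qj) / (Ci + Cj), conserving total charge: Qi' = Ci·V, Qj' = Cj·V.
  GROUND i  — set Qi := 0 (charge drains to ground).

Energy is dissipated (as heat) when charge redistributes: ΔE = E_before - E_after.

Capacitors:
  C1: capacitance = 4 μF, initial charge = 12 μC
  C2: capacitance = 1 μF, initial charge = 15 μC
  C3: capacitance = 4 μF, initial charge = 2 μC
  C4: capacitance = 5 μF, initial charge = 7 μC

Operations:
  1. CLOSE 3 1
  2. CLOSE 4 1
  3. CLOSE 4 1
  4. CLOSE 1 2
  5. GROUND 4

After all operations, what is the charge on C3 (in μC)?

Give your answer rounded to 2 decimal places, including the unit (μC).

Answer: 7.00 μC

Derivation:
Initial: C1(4μF, Q=12μC, V=3.00V), C2(1μF, Q=15μC, V=15.00V), C3(4μF, Q=2μC, V=0.50V), C4(5μF, Q=7μC, V=1.40V)
Op 1: CLOSE 3-1: Q_total=14.00, C_total=8.00, V=1.75; Q3=7.00, Q1=7.00; dissipated=6.250
Op 2: CLOSE 4-1: Q_total=14.00, C_total=9.00, V=1.56; Q4=7.78, Q1=6.22; dissipated=0.136
Op 3: CLOSE 4-1: Q_total=14.00, C_total=9.00, V=1.56; Q4=7.78, Q1=6.22; dissipated=0.000
Op 4: CLOSE 1-2: Q_total=21.22, C_total=5.00, V=4.24; Q1=16.98, Q2=4.24; dissipated=72.301
Op 5: GROUND 4: Q4=0; energy lost=6.049
Final charges: Q1=16.98, Q2=4.24, Q3=7.00, Q4=0.00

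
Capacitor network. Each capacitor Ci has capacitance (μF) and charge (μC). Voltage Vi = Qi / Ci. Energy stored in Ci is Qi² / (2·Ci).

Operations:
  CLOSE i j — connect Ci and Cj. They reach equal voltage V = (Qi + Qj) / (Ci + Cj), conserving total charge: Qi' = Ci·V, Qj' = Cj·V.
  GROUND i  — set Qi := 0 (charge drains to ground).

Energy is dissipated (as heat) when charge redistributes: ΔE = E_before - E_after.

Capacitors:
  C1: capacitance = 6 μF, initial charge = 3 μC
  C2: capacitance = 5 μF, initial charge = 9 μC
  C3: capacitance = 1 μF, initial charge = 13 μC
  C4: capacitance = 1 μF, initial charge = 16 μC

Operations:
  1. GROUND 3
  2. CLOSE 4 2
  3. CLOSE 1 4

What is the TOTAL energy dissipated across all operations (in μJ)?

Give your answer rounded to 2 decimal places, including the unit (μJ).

Initial: C1(6μF, Q=3μC, V=0.50V), C2(5μF, Q=9μC, V=1.80V), C3(1μF, Q=13μC, V=13.00V), C4(1μF, Q=16μC, V=16.00V)
Op 1: GROUND 3: Q3=0; energy lost=84.500
Op 2: CLOSE 4-2: Q_total=25.00, C_total=6.00, V=4.17; Q4=4.17, Q2=20.83; dissipated=84.017
Op 3: CLOSE 1-4: Q_total=7.17, C_total=7.00, V=1.02; Q1=6.14, Q4=1.02; dissipated=5.762
Total dissipated: 174.279 μJ

Answer: 174.28 μJ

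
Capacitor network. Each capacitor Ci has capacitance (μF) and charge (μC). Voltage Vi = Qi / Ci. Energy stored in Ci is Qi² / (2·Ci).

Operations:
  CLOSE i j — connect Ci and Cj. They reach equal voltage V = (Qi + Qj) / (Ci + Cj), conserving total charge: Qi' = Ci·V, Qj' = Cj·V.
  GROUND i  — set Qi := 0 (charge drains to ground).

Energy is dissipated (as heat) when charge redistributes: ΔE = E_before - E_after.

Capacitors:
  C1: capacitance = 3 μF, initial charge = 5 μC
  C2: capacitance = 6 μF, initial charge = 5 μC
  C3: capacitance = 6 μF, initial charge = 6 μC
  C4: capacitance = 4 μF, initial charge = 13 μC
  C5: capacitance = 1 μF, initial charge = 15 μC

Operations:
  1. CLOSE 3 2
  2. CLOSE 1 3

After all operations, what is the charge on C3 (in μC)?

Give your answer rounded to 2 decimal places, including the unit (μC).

Initial: C1(3μF, Q=5μC, V=1.67V), C2(6μF, Q=5μC, V=0.83V), C3(6μF, Q=6μC, V=1.00V), C4(4μF, Q=13μC, V=3.25V), C5(1μF, Q=15μC, V=15.00V)
Op 1: CLOSE 3-2: Q_total=11.00, C_total=12.00, V=0.92; Q3=5.50, Q2=5.50; dissipated=0.042
Op 2: CLOSE 1-3: Q_total=10.50, C_total=9.00, V=1.17; Q1=3.50, Q3=7.00; dissipated=0.562
Final charges: Q1=3.50, Q2=5.50, Q3=7.00, Q4=13.00, Q5=15.00

Answer: 7.00 μC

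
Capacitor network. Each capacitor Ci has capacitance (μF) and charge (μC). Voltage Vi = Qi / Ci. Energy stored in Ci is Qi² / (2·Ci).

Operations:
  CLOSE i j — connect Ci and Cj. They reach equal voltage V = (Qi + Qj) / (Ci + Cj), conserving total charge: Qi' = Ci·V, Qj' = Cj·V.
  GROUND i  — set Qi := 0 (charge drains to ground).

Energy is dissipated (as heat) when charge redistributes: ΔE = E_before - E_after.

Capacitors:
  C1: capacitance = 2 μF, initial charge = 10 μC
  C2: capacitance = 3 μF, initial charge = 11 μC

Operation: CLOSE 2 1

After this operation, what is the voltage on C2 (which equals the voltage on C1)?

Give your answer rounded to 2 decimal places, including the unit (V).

Answer: 4.20 V

Derivation:
Initial: C1(2μF, Q=10μC, V=5.00V), C2(3μF, Q=11μC, V=3.67V)
Op 1: CLOSE 2-1: Q_total=21.00, C_total=5.00, V=4.20; Q2=12.60, Q1=8.40; dissipated=1.067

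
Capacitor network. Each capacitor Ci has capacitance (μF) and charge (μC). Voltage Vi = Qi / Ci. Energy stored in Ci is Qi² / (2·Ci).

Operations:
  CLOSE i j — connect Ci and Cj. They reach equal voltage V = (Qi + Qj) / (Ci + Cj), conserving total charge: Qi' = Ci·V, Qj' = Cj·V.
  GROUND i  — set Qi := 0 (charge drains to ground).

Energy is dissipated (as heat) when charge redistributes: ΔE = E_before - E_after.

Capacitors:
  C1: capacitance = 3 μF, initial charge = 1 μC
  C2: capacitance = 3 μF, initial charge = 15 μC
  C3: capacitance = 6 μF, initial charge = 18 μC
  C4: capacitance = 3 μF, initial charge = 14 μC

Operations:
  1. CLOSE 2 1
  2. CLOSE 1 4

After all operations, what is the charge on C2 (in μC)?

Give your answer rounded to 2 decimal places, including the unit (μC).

Initial: C1(3μF, Q=1μC, V=0.33V), C2(3μF, Q=15μC, V=5.00V), C3(6μF, Q=18μC, V=3.00V), C4(3μF, Q=14μC, V=4.67V)
Op 1: CLOSE 2-1: Q_total=16.00, C_total=6.00, V=2.67; Q2=8.00, Q1=8.00; dissipated=16.333
Op 2: CLOSE 1-4: Q_total=22.00, C_total=6.00, V=3.67; Q1=11.00, Q4=11.00; dissipated=3.000
Final charges: Q1=11.00, Q2=8.00, Q3=18.00, Q4=11.00

Answer: 8.00 μC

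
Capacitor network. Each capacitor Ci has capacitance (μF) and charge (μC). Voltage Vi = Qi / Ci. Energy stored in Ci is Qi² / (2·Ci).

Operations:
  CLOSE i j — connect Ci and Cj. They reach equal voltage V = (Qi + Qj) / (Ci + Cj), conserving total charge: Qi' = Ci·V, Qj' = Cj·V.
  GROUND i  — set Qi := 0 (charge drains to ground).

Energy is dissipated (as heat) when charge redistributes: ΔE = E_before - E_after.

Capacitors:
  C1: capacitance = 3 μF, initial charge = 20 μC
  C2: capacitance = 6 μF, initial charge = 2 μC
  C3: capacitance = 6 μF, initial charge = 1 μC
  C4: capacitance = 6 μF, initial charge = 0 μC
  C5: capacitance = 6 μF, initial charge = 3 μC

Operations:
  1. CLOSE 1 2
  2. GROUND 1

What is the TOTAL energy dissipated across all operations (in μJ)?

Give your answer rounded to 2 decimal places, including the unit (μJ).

Answer: 49.07 μJ

Derivation:
Initial: C1(3μF, Q=20μC, V=6.67V), C2(6μF, Q=2μC, V=0.33V), C3(6μF, Q=1μC, V=0.17V), C4(6μF, Q=0μC, V=0.00V), C5(6μF, Q=3μC, V=0.50V)
Op 1: CLOSE 1-2: Q_total=22.00, C_total=9.00, V=2.44; Q1=7.33, Q2=14.67; dissipated=40.111
Op 2: GROUND 1: Q1=0; energy lost=8.963
Total dissipated: 49.074 μJ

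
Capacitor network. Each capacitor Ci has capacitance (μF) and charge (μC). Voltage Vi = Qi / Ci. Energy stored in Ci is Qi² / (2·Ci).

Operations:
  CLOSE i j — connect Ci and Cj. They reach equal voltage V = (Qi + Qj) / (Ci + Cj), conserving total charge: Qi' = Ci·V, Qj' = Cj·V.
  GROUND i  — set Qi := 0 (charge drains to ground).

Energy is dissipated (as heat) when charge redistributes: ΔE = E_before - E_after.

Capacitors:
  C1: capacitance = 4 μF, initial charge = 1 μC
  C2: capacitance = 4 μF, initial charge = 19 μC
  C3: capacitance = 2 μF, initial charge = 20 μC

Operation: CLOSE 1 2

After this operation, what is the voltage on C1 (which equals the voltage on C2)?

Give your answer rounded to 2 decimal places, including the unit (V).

Answer: 2.50 V

Derivation:
Initial: C1(4μF, Q=1μC, V=0.25V), C2(4μF, Q=19μC, V=4.75V), C3(2μF, Q=20μC, V=10.00V)
Op 1: CLOSE 1-2: Q_total=20.00, C_total=8.00, V=2.50; Q1=10.00, Q2=10.00; dissipated=20.250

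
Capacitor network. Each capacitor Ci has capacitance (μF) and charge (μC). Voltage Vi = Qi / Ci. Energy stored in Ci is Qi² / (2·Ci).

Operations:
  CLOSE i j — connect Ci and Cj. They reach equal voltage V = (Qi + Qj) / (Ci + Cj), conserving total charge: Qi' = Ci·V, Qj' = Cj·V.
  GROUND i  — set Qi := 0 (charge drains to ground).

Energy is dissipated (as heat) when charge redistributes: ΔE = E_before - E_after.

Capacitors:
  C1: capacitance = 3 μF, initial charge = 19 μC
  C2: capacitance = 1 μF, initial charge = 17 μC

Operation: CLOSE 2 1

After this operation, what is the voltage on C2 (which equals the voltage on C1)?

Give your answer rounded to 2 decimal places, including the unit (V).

Initial: C1(3μF, Q=19μC, V=6.33V), C2(1μF, Q=17μC, V=17.00V)
Op 1: CLOSE 2-1: Q_total=36.00, C_total=4.00, V=9.00; Q2=9.00, Q1=27.00; dissipated=42.667

Answer: 9.00 V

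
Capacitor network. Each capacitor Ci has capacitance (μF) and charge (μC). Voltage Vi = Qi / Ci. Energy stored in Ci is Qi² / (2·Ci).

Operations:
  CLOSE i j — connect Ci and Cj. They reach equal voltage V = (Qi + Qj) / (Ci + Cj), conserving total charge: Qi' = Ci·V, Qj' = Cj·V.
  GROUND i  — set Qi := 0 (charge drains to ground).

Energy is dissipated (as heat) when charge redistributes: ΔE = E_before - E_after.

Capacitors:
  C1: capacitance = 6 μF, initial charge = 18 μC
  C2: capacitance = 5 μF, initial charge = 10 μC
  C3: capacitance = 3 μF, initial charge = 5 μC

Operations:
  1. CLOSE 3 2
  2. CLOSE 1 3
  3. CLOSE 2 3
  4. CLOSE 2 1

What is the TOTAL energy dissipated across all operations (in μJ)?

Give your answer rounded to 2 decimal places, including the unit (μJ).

Initial: C1(6μF, Q=18μC, V=3.00V), C2(5μF, Q=10μC, V=2.00V), C3(3μF, Q=5μC, V=1.67V)
Op 1: CLOSE 3-2: Q_total=15.00, C_total=8.00, V=1.88; Q3=5.62, Q2=9.38; dissipated=0.104
Op 2: CLOSE 1-3: Q_total=23.62, C_total=9.00, V=2.62; Q1=15.75, Q3=7.88; dissipated=1.266
Op 3: CLOSE 2-3: Q_total=17.25, C_total=8.00, V=2.16; Q2=10.78, Q3=6.47; dissipated=0.527
Op 4: CLOSE 2-1: Q_total=26.53, C_total=11.00, V=2.41; Q2=12.06, Q1=14.47; dissipated=0.300
Total dissipated: 2.197 μJ

Answer: 2.20 μJ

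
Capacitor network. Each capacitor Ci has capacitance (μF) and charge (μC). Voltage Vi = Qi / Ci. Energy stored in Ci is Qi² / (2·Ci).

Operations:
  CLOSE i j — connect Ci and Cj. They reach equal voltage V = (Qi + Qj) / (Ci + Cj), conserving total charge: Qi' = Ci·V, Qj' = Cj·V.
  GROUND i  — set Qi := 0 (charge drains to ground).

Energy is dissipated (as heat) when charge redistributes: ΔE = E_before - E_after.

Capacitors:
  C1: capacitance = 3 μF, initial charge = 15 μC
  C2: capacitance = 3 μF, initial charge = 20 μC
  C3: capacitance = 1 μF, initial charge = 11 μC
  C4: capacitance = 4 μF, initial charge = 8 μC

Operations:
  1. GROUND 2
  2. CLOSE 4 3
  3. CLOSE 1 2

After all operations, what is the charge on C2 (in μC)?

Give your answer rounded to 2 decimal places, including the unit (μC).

Answer: 7.50 μC

Derivation:
Initial: C1(3μF, Q=15μC, V=5.00V), C2(3μF, Q=20μC, V=6.67V), C3(1μF, Q=11μC, V=11.00V), C4(4μF, Q=8μC, V=2.00V)
Op 1: GROUND 2: Q2=0; energy lost=66.667
Op 2: CLOSE 4-3: Q_total=19.00, C_total=5.00, V=3.80; Q4=15.20, Q3=3.80; dissipated=32.400
Op 3: CLOSE 1-2: Q_total=15.00, C_total=6.00, V=2.50; Q1=7.50, Q2=7.50; dissipated=18.750
Final charges: Q1=7.50, Q2=7.50, Q3=3.80, Q4=15.20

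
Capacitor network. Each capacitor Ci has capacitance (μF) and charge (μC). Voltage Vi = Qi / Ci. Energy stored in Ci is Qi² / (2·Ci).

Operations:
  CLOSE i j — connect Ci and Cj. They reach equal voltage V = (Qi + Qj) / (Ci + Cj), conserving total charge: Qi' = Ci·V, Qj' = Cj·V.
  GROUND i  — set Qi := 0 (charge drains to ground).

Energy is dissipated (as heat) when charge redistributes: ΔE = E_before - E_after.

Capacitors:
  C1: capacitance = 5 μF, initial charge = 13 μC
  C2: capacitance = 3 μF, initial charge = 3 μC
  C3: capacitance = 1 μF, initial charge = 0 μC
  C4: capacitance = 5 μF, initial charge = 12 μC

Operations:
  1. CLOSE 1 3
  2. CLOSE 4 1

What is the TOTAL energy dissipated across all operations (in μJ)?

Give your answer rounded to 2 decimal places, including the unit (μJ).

Initial: C1(5μF, Q=13μC, V=2.60V), C2(3μF, Q=3μC, V=1.00V), C3(1μF, Q=0μC, V=0.00V), C4(5μF, Q=12μC, V=2.40V)
Op 1: CLOSE 1-3: Q_total=13.00, C_total=6.00, V=2.17; Q1=10.83, Q3=2.17; dissipated=2.817
Op 2: CLOSE 4-1: Q_total=22.83, C_total=10.00, V=2.28; Q4=11.42, Q1=11.42; dissipated=0.068
Total dissipated: 2.885 μJ

Answer: 2.88 μJ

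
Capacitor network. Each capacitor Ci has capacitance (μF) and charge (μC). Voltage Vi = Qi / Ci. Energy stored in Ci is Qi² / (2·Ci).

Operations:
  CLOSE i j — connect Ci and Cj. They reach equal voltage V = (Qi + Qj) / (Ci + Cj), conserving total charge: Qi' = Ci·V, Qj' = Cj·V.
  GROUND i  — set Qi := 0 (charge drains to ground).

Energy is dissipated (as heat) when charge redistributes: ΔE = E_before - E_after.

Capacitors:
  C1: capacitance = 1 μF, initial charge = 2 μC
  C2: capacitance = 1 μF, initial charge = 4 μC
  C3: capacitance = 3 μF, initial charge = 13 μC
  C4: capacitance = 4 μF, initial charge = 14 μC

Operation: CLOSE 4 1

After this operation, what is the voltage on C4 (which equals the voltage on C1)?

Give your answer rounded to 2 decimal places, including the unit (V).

Initial: C1(1μF, Q=2μC, V=2.00V), C2(1μF, Q=4μC, V=4.00V), C3(3μF, Q=13μC, V=4.33V), C4(4μF, Q=14μC, V=3.50V)
Op 1: CLOSE 4-1: Q_total=16.00, C_total=5.00, V=3.20; Q4=12.80, Q1=3.20; dissipated=0.900

Answer: 3.20 V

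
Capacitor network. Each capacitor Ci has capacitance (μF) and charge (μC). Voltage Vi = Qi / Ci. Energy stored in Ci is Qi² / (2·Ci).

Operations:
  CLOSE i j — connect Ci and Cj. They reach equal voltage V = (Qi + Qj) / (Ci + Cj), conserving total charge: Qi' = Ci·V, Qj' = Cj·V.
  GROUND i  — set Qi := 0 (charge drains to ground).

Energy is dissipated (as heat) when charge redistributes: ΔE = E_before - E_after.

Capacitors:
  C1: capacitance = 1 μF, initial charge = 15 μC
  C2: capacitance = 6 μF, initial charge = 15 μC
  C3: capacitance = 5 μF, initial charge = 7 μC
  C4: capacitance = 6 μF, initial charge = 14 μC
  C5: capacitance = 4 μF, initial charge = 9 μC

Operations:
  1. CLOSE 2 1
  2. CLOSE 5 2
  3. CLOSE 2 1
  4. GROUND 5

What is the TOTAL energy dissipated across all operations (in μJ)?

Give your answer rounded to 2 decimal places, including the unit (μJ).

Answer: 96.32 μJ

Derivation:
Initial: C1(1μF, Q=15μC, V=15.00V), C2(6μF, Q=15μC, V=2.50V), C3(5μF, Q=7μC, V=1.40V), C4(6μF, Q=14μC, V=2.33V), C5(4μF, Q=9μC, V=2.25V)
Op 1: CLOSE 2-1: Q_total=30.00, C_total=7.00, V=4.29; Q2=25.71, Q1=4.29; dissipated=66.964
Op 2: CLOSE 5-2: Q_total=34.71, C_total=10.00, V=3.47; Q5=13.89, Q2=20.83; dissipated=4.973
Op 3: CLOSE 2-1: Q_total=25.11, C_total=7.00, V=3.59; Q2=21.53, Q1=3.59; dissipated=0.284
Op 4: GROUND 5: Q5=0; energy lost=24.102
Total dissipated: 96.323 μJ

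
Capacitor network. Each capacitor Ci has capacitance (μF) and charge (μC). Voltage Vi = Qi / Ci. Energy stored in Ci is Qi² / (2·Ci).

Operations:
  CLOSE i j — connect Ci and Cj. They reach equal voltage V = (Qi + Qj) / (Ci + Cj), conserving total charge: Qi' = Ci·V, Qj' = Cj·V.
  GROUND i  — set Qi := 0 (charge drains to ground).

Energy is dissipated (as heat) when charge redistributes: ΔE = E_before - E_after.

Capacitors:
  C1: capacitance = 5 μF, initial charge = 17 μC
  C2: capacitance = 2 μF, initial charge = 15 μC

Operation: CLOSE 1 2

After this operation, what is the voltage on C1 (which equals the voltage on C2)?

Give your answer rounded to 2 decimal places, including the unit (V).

Initial: C1(5μF, Q=17μC, V=3.40V), C2(2μF, Q=15μC, V=7.50V)
Op 1: CLOSE 1-2: Q_total=32.00, C_total=7.00, V=4.57; Q1=22.86, Q2=9.14; dissipated=12.007

Answer: 4.57 V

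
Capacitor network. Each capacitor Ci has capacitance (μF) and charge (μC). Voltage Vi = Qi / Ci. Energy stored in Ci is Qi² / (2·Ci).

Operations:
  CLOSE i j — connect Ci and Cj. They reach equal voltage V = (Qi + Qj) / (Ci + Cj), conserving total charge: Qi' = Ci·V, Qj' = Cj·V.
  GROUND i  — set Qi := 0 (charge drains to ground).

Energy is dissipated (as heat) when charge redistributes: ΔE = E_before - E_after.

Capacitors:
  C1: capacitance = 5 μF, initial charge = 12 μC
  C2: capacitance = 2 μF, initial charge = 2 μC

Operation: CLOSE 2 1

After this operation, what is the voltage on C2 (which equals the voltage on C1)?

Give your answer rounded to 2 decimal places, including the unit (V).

Initial: C1(5μF, Q=12μC, V=2.40V), C2(2μF, Q=2μC, V=1.00V)
Op 1: CLOSE 2-1: Q_total=14.00, C_total=7.00, V=2.00; Q2=4.00, Q1=10.00; dissipated=1.400

Answer: 2.00 V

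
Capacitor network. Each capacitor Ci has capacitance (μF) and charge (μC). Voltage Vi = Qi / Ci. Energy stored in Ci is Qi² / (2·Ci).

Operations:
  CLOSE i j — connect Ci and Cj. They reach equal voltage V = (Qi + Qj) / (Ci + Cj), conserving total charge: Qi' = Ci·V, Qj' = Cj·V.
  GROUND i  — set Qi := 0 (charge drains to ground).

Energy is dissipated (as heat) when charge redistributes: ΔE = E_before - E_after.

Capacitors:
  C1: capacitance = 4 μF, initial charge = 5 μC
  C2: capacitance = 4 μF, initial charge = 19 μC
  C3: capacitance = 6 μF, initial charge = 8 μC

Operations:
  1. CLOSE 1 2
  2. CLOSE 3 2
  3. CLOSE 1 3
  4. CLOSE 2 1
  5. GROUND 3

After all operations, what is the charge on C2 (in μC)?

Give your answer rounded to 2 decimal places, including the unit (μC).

Answer: 8.80 μC

Derivation:
Initial: C1(4μF, Q=5μC, V=1.25V), C2(4μF, Q=19μC, V=4.75V), C3(6μF, Q=8μC, V=1.33V)
Op 1: CLOSE 1-2: Q_total=24.00, C_total=8.00, V=3.00; Q1=12.00, Q2=12.00; dissipated=12.250
Op 2: CLOSE 3-2: Q_total=20.00, C_total=10.00, V=2.00; Q3=12.00, Q2=8.00; dissipated=3.333
Op 3: CLOSE 1-3: Q_total=24.00, C_total=10.00, V=2.40; Q1=9.60, Q3=14.40; dissipated=1.200
Op 4: CLOSE 2-1: Q_total=17.60, C_total=8.00, V=2.20; Q2=8.80, Q1=8.80; dissipated=0.160
Op 5: GROUND 3: Q3=0; energy lost=17.280
Final charges: Q1=8.80, Q2=8.80, Q3=0.00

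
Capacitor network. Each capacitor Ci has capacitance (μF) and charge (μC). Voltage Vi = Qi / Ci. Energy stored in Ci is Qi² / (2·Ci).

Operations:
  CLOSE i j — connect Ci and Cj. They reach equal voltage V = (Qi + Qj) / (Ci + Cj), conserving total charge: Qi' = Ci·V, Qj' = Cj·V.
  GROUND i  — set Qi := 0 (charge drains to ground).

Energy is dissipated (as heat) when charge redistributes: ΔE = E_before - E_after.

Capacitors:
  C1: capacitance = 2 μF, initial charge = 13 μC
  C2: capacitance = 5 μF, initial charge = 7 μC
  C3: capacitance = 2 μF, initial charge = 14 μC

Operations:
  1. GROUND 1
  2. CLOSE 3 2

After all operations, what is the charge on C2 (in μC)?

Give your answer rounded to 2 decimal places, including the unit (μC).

Answer: 15.00 μC

Derivation:
Initial: C1(2μF, Q=13μC, V=6.50V), C2(5μF, Q=7μC, V=1.40V), C3(2μF, Q=14μC, V=7.00V)
Op 1: GROUND 1: Q1=0; energy lost=42.250
Op 2: CLOSE 3-2: Q_total=21.00, C_total=7.00, V=3.00; Q3=6.00, Q2=15.00; dissipated=22.400
Final charges: Q1=0.00, Q2=15.00, Q3=6.00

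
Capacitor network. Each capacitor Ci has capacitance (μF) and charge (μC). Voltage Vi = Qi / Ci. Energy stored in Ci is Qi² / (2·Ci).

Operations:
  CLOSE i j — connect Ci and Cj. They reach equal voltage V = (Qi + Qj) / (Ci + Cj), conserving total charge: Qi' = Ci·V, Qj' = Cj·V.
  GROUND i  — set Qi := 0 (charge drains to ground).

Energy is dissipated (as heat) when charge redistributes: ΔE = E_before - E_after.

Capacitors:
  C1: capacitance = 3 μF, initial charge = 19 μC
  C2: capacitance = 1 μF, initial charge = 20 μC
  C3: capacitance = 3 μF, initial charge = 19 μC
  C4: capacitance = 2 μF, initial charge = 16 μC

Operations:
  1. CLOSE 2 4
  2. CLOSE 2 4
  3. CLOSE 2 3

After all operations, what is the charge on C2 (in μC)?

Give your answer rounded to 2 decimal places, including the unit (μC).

Answer: 7.75 μC

Derivation:
Initial: C1(3μF, Q=19μC, V=6.33V), C2(1μF, Q=20μC, V=20.00V), C3(3μF, Q=19μC, V=6.33V), C4(2μF, Q=16μC, V=8.00V)
Op 1: CLOSE 2-4: Q_total=36.00, C_total=3.00, V=12.00; Q2=12.00, Q4=24.00; dissipated=48.000
Op 2: CLOSE 2-4: Q_total=36.00, C_total=3.00, V=12.00; Q2=12.00, Q4=24.00; dissipated=0.000
Op 3: CLOSE 2-3: Q_total=31.00, C_total=4.00, V=7.75; Q2=7.75, Q3=23.25; dissipated=12.042
Final charges: Q1=19.00, Q2=7.75, Q3=23.25, Q4=24.00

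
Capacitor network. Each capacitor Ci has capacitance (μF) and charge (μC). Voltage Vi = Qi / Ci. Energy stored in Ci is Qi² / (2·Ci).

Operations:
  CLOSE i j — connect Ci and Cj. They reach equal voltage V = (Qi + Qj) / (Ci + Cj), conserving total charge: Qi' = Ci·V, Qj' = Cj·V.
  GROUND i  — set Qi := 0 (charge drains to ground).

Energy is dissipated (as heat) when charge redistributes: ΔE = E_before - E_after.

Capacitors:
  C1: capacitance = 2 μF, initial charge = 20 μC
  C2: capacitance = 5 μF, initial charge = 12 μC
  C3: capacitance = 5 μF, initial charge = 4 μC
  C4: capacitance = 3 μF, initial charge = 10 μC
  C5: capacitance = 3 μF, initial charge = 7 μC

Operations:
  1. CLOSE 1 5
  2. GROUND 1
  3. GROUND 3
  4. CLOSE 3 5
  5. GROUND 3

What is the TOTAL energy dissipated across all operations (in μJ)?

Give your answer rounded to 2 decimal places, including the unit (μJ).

Answer: 103.62 μJ

Derivation:
Initial: C1(2μF, Q=20μC, V=10.00V), C2(5μF, Q=12μC, V=2.40V), C3(5μF, Q=4μC, V=0.80V), C4(3μF, Q=10μC, V=3.33V), C5(3μF, Q=7μC, V=2.33V)
Op 1: CLOSE 1-5: Q_total=27.00, C_total=5.00, V=5.40; Q1=10.80, Q5=16.20; dissipated=35.267
Op 2: GROUND 1: Q1=0; energy lost=29.160
Op 3: GROUND 3: Q3=0; energy lost=1.600
Op 4: CLOSE 3-5: Q_total=16.20, C_total=8.00, V=2.02; Q3=10.12, Q5=6.08; dissipated=27.337
Op 5: GROUND 3: Q3=0; energy lost=10.252
Total dissipated: 103.616 μJ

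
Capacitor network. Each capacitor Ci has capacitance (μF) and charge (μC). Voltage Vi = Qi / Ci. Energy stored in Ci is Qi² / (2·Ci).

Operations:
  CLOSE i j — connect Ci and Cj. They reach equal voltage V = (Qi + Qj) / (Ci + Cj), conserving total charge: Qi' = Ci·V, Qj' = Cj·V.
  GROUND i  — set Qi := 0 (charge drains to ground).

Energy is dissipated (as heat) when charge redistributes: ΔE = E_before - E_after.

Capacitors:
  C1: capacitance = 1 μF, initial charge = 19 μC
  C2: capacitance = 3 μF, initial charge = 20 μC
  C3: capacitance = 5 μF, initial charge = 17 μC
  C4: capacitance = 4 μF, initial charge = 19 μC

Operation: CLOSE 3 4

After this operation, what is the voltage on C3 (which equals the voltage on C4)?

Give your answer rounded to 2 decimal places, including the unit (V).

Initial: C1(1μF, Q=19μC, V=19.00V), C2(3μF, Q=20μC, V=6.67V), C3(5μF, Q=17μC, V=3.40V), C4(4μF, Q=19μC, V=4.75V)
Op 1: CLOSE 3-4: Q_total=36.00, C_total=9.00, V=4.00; Q3=20.00, Q4=16.00; dissipated=2.025

Answer: 4.00 V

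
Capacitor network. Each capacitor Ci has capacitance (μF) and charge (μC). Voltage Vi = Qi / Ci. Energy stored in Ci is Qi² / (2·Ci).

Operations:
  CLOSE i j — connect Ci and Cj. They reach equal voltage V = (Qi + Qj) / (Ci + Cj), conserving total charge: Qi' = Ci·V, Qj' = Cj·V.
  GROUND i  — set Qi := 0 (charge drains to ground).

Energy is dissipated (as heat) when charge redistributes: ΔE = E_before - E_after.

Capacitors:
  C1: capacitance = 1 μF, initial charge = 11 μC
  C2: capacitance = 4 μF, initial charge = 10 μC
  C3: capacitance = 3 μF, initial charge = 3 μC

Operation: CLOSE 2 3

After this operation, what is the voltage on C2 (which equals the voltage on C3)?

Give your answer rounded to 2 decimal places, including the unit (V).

Answer: 1.86 V

Derivation:
Initial: C1(1μF, Q=11μC, V=11.00V), C2(4μF, Q=10μC, V=2.50V), C3(3μF, Q=3μC, V=1.00V)
Op 1: CLOSE 2-3: Q_total=13.00, C_total=7.00, V=1.86; Q2=7.43, Q3=5.57; dissipated=1.929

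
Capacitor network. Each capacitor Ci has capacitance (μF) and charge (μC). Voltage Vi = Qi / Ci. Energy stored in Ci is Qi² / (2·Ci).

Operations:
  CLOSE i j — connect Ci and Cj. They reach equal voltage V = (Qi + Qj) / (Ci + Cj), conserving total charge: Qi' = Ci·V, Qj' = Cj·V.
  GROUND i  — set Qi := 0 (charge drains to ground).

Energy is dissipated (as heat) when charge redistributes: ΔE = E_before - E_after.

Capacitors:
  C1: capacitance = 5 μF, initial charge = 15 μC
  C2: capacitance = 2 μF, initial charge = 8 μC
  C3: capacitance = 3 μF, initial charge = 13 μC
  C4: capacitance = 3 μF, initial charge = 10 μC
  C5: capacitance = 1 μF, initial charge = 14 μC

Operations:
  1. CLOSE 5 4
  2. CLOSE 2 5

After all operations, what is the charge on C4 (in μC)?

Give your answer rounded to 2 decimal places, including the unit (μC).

Initial: C1(5μF, Q=15μC, V=3.00V), C2(2μF, Q=8μC, V=4.00V), C3(3μF, Q=13μC, V=4.33V), C4(3μF, Q=10μC, V=3.33V), C5(1μF, Q=14μC, V=14.00V)
Op 1: CLOSE 5-4: Q_total=24.00, C_total=4.00, V=6.00; Q5=6.00, Q4=18.00; dissipated=42.667
Op 2: CLOSE 2-5: Q_total=14.00, C_total=3.00, V=4.67; Q2=9.33, Q5=4.67; dissipated=1.333
Final charges: Q1=15.00, Q2=9.33, Q3=13.00, Q4=18.00, Q5=4.67

Answer: 18.00 μC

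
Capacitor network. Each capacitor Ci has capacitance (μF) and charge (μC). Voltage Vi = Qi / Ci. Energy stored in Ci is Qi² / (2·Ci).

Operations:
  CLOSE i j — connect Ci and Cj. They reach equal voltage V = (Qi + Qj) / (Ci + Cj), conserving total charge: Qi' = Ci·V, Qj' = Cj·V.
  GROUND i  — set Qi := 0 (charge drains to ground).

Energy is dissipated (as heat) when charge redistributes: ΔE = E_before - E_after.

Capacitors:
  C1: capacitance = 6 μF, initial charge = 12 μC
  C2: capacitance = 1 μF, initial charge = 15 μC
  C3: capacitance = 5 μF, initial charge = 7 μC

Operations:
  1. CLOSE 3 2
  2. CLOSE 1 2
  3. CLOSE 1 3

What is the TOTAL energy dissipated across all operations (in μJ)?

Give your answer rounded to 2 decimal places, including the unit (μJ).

Initial: C1(6μF, Q=12μC, V=2.00V), C2(1μF, Q=15μC, V=15.00V), C3(5μF, Q=7μC, V=1.40V)
Op 1: CLOSE 3-2: Q_total=22.00, C_total=6.00, V=3.67; Q3=18.33, Q2=3.67; dissipated=77.067
Op 2: CLOSE 1-2: Q_total=15.67, C_total=7.00, V=2.24; Q1=13.43, Q2=2.24; dissipated=1.190
Op 3: CLOSE 1-3: Q_total=31.76, C_total=11.00, V=2.89; Q1=17.32, Q3=14.44; dissipated=2.783
Total dissipated: 81.040 μJ

Answer: 81.04 μJ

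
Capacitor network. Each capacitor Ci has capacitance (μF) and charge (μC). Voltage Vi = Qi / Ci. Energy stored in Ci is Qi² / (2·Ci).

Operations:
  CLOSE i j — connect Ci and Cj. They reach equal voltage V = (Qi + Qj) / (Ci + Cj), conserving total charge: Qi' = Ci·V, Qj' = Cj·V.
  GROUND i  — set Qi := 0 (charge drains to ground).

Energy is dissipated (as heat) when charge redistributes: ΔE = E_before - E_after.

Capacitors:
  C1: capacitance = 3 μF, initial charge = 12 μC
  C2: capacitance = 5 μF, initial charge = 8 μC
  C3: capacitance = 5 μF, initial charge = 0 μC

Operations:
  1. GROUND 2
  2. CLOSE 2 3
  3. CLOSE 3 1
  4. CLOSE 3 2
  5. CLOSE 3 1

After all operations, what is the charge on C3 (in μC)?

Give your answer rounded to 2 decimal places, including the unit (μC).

Answer: 5.16 μC

Derivation:
Initial: C1(3μF, Q=12μC, V=4.00V), C2(5μF, Q=8μC, V=1.60V), C3(5μF, Q=0μC, V=0.00V)
Op 1: GROUND 2: Q2=0; energy lost=6.400
Op 2: CLOSE 2-3: Q_total=0.00, C_total=10.00, V=0.00; Q2=0.00, Q3=0.00; dissipated=0.000
Op 3: CLOSE 3-1: Q_total=12.00, C_total=8.00, V=1.50; Q3=7.50, Q1=4.50; dissipated=15.000
Op 4: CLOSE 3-2: Q_total=7.50, C_total=10.00, V=0.75; Q3=3.75, Q2=3.75; dissipated=2.812
Op 5: CLOSE 3-1: Q_total=8.25, C_total=8.00, V=1.03; Q3=5.16, Q1=3.09; dissipated=0.527
Final charges: Q1=3.09, Q2=3.75, Q3=5.16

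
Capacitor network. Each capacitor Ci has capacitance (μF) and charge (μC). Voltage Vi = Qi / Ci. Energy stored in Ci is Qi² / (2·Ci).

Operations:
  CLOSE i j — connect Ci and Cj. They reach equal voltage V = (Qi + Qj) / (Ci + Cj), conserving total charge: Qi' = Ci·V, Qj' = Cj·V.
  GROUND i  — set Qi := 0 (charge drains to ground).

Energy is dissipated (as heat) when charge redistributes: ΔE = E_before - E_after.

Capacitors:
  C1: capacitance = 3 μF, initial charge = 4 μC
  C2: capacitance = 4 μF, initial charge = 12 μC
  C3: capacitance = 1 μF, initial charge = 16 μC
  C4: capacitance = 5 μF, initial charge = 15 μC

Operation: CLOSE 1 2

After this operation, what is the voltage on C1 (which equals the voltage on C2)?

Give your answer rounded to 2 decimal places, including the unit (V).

Initial: C1(3μF, Q=4μC, V=1.33V), C2(4μF, Q=12μC, V=3.00V), C3(1μF, Q=16μC, V=16.00V), C4(5μF, Q=15μC, V=3.00V)
Op 1: CLOSE 1-2: Q_total=16.00, C_total=7.00, V=2.29; Q1=6.86, Q2=9.14; dissipated=2.381

Answer: 2.29 V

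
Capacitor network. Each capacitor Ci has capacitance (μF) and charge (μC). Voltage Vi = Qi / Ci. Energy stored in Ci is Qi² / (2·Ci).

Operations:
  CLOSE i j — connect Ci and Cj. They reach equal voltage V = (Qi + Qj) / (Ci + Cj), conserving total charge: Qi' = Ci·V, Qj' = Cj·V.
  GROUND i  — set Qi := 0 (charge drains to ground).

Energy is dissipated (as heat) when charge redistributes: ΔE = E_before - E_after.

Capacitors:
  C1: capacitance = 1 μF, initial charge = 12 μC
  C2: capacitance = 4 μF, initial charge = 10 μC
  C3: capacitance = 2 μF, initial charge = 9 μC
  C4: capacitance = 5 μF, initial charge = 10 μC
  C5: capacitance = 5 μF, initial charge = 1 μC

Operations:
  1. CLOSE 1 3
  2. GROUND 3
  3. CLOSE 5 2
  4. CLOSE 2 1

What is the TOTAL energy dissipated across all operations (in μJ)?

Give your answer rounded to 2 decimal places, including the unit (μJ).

Initial: C1(1μF, Q=12μC, V=12.00V), C2(4μF, Q=10μC, V=2.50V), C3(2μF, Q=9μC, V=4.50V), C4(5μF, Q=10μC, V=2.00V), C5(5μF, Q=1μC, V=0.20V)
Op 1: CLOSE 1-3: Q_total=21.00, C_total=3.00, V=7.00; Q1=7.00, Q3=14.00; dissipated=18.750
Op 2: GROUND 3: Q3=0; energy lost=49.000
Op 3: CLOSE 5-2: Q_total=11.00, C_total=9.00, V=1.22; Q5=6.11, Q2=4.89; dissipated=5.878
Op 4: CLOSE 2-1: Q_total=11.89, C_total=5.00, V=2.38; Q2=9.51, Q1=2.38; dissipated=13.353
Total dissipated: 86.981 μJ

Answer: 86.98 μJ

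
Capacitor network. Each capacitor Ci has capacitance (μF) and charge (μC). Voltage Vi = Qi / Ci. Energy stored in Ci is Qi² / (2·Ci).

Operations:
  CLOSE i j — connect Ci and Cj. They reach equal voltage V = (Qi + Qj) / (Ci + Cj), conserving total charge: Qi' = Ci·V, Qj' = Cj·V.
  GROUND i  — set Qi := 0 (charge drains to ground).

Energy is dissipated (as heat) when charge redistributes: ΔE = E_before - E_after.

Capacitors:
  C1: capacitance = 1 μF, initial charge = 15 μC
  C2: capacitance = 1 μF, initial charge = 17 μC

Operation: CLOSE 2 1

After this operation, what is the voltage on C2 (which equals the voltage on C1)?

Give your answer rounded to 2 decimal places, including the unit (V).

Answer: 16.00 V

Derivation:
Initial: C1(1μF, Q=15μC, V=15.00V), C2(1μF, Q=17μC, V=17.00V)
Op 1: CLOSE 2-1: Q_total=32.00, C_total=2.00, V=16.00; Q2=16.00, Q1=16.00; dissipated=1.000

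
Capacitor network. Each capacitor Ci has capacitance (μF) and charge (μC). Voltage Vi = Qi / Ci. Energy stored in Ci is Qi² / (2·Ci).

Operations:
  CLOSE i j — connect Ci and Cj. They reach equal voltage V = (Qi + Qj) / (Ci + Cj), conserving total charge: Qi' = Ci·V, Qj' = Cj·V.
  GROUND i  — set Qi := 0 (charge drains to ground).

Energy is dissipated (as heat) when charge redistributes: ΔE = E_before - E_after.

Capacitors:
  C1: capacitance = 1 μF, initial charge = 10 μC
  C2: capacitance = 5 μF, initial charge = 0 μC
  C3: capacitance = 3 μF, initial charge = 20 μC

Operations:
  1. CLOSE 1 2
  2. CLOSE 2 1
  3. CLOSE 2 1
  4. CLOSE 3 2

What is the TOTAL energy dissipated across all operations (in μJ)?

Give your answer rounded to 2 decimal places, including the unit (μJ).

Initial: C1(1μF, Q=10μC, V=10.00V), C2(5μF, Q=0μC, V=0.00V), C3(3μF, Q=20μC, V=6.67V)
Op 1: CLOSE 1-2: Q_total=10.00, C_total=6.00, V=1.67; Q1=1.67, Q2=8.33; dissipated=41.667
Op 2: CLOSE 2-1: Q_total=10.00, C_total=6.00, V=1.67; Q2=8.33, Q1=1.67; dissipated=0.000
Op 3: CLOSE 2-1: Q_total=10.00, C_total=6.00, V=1.67; Q2=8.33, Q1=1.67; dissipated=0.000
Op 4: CLOSE 3-2: Q_total=28.33, C_total=8.00, V=3.54; Q3=10.62, Q2=17.71; dissipated=23.438
Total dissipated: 65.104 μJ

Answer: 65.10 μJ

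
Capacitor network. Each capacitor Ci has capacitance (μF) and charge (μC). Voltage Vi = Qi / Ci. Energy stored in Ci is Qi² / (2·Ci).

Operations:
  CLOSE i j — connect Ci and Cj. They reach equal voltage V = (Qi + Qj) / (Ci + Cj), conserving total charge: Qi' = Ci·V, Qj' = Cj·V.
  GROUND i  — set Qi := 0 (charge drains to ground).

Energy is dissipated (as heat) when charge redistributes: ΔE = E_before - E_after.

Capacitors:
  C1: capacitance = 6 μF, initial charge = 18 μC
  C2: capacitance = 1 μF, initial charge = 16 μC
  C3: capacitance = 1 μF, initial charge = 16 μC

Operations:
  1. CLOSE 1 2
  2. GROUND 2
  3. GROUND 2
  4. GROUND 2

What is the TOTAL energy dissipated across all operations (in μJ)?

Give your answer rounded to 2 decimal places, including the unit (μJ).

Initial: C1(6μF, Q=18μC, V=3.00V), C2(1μF, Q=16μC, V=16.00V), C3(1μF, Q=16μC, V=16.00V)
Op 1: CLOSE 1-2: Q_total=34.00, C_total=7.00, V=4.86; Q1=29.14, Q2=4.86; dissipated=72.429
Op 2: GROUND 2: Q2=0; energy lost=11.796
Op 3: GROUND 2: Q2=0; energy lost=0.000
Op 4: GROUND 2: Q2=0; energy lost=0.000
Total dissipated: 84.224 μJ

Answer: 84.22 μJ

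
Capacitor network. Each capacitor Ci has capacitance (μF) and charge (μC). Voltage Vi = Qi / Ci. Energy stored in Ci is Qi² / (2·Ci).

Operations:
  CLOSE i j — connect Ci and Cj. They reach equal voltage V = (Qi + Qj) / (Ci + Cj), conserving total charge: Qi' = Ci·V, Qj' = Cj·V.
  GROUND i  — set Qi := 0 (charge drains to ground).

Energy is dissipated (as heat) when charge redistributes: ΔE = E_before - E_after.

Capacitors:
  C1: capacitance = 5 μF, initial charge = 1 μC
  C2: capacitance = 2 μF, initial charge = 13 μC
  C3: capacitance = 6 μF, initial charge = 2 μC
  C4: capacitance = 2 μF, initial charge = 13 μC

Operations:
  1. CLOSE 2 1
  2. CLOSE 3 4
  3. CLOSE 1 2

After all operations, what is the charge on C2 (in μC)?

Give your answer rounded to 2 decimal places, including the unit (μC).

Initial: C1(5μF, Q=1μC, V=0.20V), C2(2μF, Q=13μC, V=6.50V), C3(6μF, Q=2μC, V=0.33V), C4(2μF, Q=13μC, V=6.50V)
Op 1: CLOSE 2-1: Q_total=14.00, C_total=7.00, V=2.00; Q2=4.00, Q1=10.00; dissipated=28.350
Op 2: CLOSE 3-4: Q_total=15.00, C_total=8.00, V=1.88; Q3=11.25, Q4=3.75; dissipated=28.521
Op 3: CLOSE 1-2: Q_total=14.00, C_total=7.00, V=2.00; Q1=10.00, Q2=4.00; dissipated=0.000
Final charges: Q1=10.00, Q2=4.00, Q3=11.25, Q4=3.75

Answer: 4.00 μC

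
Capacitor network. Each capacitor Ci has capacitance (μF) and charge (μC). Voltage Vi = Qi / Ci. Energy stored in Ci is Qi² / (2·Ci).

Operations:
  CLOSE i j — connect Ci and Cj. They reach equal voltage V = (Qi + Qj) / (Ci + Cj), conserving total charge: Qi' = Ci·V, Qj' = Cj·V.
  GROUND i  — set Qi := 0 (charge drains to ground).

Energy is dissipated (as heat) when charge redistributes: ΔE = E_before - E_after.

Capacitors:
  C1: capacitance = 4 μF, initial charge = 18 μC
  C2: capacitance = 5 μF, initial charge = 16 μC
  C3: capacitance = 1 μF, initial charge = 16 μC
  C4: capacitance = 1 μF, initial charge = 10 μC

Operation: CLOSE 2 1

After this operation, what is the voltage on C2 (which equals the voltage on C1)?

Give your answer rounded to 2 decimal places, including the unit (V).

Answer: 3.78 V

Derivation:
Initial: C1(4μF, Q=18μC, V=4.50V), C2(5μF, Q=16μC, V=3.20V), C3(1μF, Q=16μC, V=16.00V), C4(1μF, Q=10μC, V=10.00V)
Op 1: CLOSE 2-1: Q_total=34.00, C_total=9.00, V=3.78; Q2=18.89, Q1=15.11; dissipated=1.878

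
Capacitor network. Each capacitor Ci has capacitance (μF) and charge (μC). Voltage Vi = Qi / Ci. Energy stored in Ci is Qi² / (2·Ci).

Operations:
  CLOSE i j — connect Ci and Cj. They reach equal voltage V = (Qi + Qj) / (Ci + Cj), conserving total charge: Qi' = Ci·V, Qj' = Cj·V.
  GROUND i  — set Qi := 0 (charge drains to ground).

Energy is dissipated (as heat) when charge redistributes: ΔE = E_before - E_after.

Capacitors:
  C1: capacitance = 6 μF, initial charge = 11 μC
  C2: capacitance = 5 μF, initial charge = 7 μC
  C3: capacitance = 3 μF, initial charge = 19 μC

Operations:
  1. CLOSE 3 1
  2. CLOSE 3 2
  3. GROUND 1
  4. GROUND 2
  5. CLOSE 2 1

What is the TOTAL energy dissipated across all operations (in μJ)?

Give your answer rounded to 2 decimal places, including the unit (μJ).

Answer: 68.38 μJ

Derivation:
Initial: C1(6μF, Q=11μC, V=1.83V), C2(5μF, Q=7μC, V=1.40V), C3(3μF, Q=19μC, V=6.33V)
Op 1: CLOSE 3-1: Q_total=30.00, C_total=9.00, V=3.33; Q3=10.00, Q1=20.00; dissipated=20.250
Op 2: CLOSE 3-2: Q_total=17.00, C_total=8.00, V=2.12; Q3=6.38, Q2=10.62; dissipated=3.504
Op 3: GROUND 1: Q1=0; energy lost=33.333
Op 4: GROUND 2: Q2=0; energy lost=11.289
Op 5: CLOSE 2-1: Q_total=0.00, C_total=11.00, V=0.00; Q2=0.00, Q1=0.00; dissipated=0.000
Total dissipated: 68.377 μJ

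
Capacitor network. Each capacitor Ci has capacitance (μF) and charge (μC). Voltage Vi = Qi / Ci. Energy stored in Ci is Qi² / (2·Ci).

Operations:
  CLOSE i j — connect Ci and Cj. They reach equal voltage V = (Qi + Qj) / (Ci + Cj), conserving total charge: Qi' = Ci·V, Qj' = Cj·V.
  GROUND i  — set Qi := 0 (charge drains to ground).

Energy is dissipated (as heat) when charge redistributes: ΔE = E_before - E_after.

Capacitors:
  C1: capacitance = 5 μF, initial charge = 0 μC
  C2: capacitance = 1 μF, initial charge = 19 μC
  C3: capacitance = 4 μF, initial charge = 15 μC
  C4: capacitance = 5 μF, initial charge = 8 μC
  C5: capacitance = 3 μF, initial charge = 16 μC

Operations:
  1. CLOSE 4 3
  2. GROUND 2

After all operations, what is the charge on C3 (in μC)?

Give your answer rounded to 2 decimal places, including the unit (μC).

Answer: 10.22 μC

Derivation:
Initial: C1(5μF, Q=0μC, V=0.00V), C2(1μF, Q=19μC, V=19.00V), C3(4μF, Q=15μC, V=3.75V), C4(5μF, Q=8μC, V=1.60V), C5(3μF, Q=16μC, V=5.33V)
Op 1: CLOSE 4-3: Q_total=23.00, C_total=9.00, V=2.56; Q4=12.78, Q3=10.22; dissipated=5.136
Op 2: GROUND 2: Q2=0; energy lost=180.500
Final charges: Q1=0.00, Q2=0.00, Q3=10.22, Q4=12.78, Q5=16.00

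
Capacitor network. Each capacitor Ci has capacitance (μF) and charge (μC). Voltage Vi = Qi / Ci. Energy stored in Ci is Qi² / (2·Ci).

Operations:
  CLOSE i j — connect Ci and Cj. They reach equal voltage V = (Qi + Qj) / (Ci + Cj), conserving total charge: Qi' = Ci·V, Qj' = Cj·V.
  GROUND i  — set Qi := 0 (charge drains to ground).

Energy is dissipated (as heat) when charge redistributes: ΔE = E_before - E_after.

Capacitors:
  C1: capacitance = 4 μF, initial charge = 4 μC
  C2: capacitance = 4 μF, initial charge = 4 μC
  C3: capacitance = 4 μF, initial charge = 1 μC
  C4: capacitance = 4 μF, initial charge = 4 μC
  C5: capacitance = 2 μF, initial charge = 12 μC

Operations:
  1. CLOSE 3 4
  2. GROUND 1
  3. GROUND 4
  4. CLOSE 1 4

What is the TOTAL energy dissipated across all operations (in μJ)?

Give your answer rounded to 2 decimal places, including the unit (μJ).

Answer: 3.34 μJ

Derivation:
Initial: C1(4μF, Q=4μC, V=1.00V), C2(4μF, Q=4μC, V=1.00V), C3(4μF, Q=1μC, V=0.25V), C4(4μF, Q=4μC, V=1.00V), C5(2μF, Q=12μC, V=6.00V)
Op 1: CLOSE 3-4: Q_total=5.00, C_total=8.00, V=0.62; Q3=2.50, Q4=2.50; dissipated=0.562
Op 2: GROUND 1: Q1=0; energy lost=2.000
Op 3: GROUND 4: Q4=0; energy lost=0.781
Op 4: CLOSE 1-4: Q_total=0.00, C_total=8.00, V=0.00; Q1=0.00, Q4=0.00; dissipated=0.000
Total dissipated: 3.344 μJ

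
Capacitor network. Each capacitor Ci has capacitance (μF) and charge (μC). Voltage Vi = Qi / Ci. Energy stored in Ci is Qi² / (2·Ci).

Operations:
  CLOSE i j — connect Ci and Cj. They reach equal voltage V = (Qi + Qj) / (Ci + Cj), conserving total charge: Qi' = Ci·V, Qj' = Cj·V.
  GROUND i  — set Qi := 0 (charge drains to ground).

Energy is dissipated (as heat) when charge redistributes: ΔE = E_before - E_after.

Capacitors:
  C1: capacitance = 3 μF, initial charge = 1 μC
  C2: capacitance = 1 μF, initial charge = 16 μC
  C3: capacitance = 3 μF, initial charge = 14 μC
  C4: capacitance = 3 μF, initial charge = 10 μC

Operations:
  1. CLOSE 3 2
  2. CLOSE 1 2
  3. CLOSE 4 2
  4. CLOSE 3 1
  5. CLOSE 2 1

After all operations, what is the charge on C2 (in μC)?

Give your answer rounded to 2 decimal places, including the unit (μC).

Initial: C1(3μF, Q=1μC, V=0.33V), C2(1μF, Q=16μC, V=16.00V), C3(3μF, Q=14μC, V=4.67V), C4(3μF, Q=10μC, V=3.33V)
Op 1: CLOSE 3-2: Q_total=30.00, C_total=4.00, V=7.50; Q3=22.50, Q2=7.50; dissipated=48.167
Op 2: CLOSE 1-2: Q_total=8.50, C_total=4.00, V=2.12; Q1=6.38, Q2=2.12; dissipated=19.260
Op 3: CLOSE 4-2: Q_total=12.12, C_total=4.00, V=3.03; Q4=9.09, Q2=3.03; dissipated=0.548
Op 4: CLOSE 3-1: Q_total=28.88, C_total=6.00, V=4.81; Q3=14.44, Q1=14.44; dissipated=21.668
Op 5: CLOSE 2-1: Q_total=17.47, C_total=4.00, V=4.37; Q2=4.37, Q1=13.10; dissipated=1.190
Final charges: Q1=13.10, Q2=4.37, Q3=14.44, Q4=9.09

Answer: 4.37 μC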